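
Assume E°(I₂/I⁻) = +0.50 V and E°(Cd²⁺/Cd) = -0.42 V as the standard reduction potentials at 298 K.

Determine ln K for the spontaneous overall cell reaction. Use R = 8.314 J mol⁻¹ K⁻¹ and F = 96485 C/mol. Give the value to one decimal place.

Cathode: I₂/I⁻; anode: Cd²⁺/Cd. E°cell = (+0.50) − (-0.42) = +0.92 V, with n = 2.
ΔG° = −nFE° = −RT ln K, so ln K = nFE°/(RT) = (2)(96485)(+0.92) / ((8.314)(298)) = 71.656.

71.7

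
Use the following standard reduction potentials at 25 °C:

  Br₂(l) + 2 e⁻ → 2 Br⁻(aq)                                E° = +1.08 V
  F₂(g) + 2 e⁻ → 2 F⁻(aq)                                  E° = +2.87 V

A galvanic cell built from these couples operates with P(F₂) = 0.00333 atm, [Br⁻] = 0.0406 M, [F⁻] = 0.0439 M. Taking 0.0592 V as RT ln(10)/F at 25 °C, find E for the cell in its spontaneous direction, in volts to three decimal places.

+1.715 V

F₂/F⁻ is the cathode (higher E°), Br₂/Br⁻ the anode: E°cell = +2.87 − (+1.08) = +1.79 V, n = 2.
Overall: F₂(g) + 2 Br⁻(aq) → 2 F⁻(aq) + Br₂(l)
Q = [F⁻]^2 / (P(F₂)·[Br⁻]^2); log Q = 2.545.
E = E° − (0.0592/n) log Q = +1.79 − (0.0592/2)(2.545) = +1.715 V.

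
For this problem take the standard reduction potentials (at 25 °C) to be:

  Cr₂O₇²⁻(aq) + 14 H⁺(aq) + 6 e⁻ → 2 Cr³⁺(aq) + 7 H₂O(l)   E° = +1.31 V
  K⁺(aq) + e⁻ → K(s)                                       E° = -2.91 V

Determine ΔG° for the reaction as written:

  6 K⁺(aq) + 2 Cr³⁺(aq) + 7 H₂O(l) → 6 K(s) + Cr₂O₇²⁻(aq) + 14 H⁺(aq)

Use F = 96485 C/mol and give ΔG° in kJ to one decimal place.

As written, K⁺/K is reduced (cathode) and Cr₂O₇²⁻/Cr³⁺ is oxidised (anode), so E°cell = (-2.91) − (+1.31) = -4.22 V.
Balancing electrons gives n = 6.
ΔG° = −nFE° = −(6)(96485)(-4.22) = 2,443,000 J = +2443.0 kJ.

+2443.0 kJ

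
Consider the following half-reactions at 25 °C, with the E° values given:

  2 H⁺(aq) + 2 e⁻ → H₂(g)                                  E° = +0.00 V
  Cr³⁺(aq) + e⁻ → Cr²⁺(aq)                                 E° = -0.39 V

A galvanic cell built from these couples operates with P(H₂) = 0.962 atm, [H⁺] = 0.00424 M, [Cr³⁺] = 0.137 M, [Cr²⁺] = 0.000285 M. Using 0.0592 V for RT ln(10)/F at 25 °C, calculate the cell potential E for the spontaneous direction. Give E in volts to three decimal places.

+0.091 V

H⁺/H₂ is the cathode (higher E°), Cr³⁺/Cr²⁺ the anode: E°cell = +0.00 − (-0.39) = +0.39 V, n = 2.
Overall: 2 H⁺(aq) + 2 Cr²⁺(aq) → H₂(g) + 2 Cr³⁺(aq)
Q = P(H₂)·[Cr³⁺]^2 / ([H⁺]^2·[Cr²⁺]^2); log Q = 10.092.
E = E° − (0.0592/n) log Q = +0.39 − (0.0592/2)(10.092) = +0.091 V.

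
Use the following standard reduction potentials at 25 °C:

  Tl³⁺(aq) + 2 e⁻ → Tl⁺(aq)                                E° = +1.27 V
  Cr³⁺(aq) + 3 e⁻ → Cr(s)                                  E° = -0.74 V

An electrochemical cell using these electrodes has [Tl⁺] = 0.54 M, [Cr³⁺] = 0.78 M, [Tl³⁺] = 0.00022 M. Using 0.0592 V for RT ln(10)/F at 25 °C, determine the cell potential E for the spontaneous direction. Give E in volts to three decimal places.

Tl³⁺/Tl⁺ is the cathode (higher E°), Cr³⁺/Cr the anode: E°cell = +1.27 − (-0.74) = +2.01 V, n = 6.
Overall: 3 Tl³⁺(aq) + 2 Cr(s) → 3 Tl⁺(aq) + 2 Cr³⁺(aq)
Q = [Tl⁺]^3·[Cr³⁺]^2 / ([Tl³⁺]^3); log Q = 9.954.
E = E° − (0.0592/n) log Q = +2.01 − (0.0592/6)(9.954) = +1.912 V.

+1.912 V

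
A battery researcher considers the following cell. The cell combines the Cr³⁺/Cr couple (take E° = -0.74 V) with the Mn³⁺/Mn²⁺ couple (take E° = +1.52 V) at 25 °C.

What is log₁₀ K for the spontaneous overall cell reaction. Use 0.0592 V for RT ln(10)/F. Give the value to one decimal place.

114.5

Cathode: Mn³⁺/Mn²⁺; anode: Cr³⁺/Cr. E°cell = +2.26 V, n = 3.
log K = nE°cell / 0.0592 = (3)(+2.26) / 0.0592 = 114.5.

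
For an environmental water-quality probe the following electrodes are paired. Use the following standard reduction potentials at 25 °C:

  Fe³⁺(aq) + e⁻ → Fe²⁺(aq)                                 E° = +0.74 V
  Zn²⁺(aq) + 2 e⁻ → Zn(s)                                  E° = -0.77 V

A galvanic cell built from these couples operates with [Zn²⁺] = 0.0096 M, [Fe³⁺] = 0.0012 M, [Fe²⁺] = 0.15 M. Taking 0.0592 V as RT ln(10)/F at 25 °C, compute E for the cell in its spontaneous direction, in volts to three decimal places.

+1.446 V

Fe³⁺/Fe²⁺ is the cathode (higher E°), Zn²⁺/Zn the anode: E°cell = +0.74 − (-0.77) = +1.51 V, n = 2.
Overall: 2 Fe³⁺(aq) + Zn(s) → 2 Fe²⁺(aq) + Zn²⁺(aq)
Q = [Fe²⁺]^2·[Zn²⁺] / ([Fe³⁺]^2); log Q = 2.176.
E = E° − (0.0592/n) log Q = +1.51 − (0.0592/2)(2.176) = +1.446 V.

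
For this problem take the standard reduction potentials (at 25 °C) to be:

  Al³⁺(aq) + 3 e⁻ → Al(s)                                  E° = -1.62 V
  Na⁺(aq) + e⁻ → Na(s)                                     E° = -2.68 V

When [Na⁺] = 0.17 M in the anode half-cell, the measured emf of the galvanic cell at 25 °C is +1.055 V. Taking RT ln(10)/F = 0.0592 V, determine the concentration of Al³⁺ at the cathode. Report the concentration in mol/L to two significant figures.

0.0027 M

Al³⁺/Al is the cathode, Na⁺/Na the anode: E°cell = +1.06 V, n = 3.
Overall reaction: Al³⁺(aq) + 3 Na(s) → Al(s) + 3 Na⁺(aq); Q = [Na⁺]^3/[Al³⁺]^1.
From E = E° − (0.0592/n) log Q: log Q = (E° − E)·n/0.0592 = (+1.06 − (+1.055))·3/0.0592 = 0.2534.
So 1·log[Al³⁺] = 3·log(0.17) − log Q = -2.3087 − (0.2534) = -2.5621; [Al³⁺] = 10^(-2.5621) ≈ 0.0027 M.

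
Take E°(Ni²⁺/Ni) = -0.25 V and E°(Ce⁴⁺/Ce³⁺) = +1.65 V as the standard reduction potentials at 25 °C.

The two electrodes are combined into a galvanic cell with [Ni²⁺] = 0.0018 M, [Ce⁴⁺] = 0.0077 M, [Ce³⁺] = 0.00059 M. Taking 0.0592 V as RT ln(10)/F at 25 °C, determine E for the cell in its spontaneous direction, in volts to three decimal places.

+2.047 V

Ce⁴⁺/Ce³⁺ is the cathode (higher E°), Ni²⁺/Ni the anode: E°cell = +1.65 − (-0.25) = +1.90 V, n = 2.
Overall: 2 Ce⁴⁺(aq) + Ni(s) → 2 Ce³⁺(aq) + Ni²⁺(aq)
Q = [Ce³⁺]^2·[Ni²⁺] / ([Ce⁴⁺]^2); log Q = -4.976.
E = E° − (0.0592/n) log Q = +1.90 − (0.0592/2)(-4.976) = +2.047 V.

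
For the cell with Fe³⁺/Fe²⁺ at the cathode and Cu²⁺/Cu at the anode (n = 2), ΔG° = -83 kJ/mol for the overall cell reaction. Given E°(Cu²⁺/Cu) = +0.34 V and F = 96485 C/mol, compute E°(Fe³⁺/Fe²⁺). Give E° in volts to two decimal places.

+0.77 V

E°cell = −ΔG°/(nF) = −(-83×10³)/((2)(96485)) = +0.430 V.
Since Fe³⁺/Fe²⁺ is the cathode and Cu²⁺/Cu the anode, E°cell = E°(Fe³⁺/Fe²⁺) − E°(Cu²⁺/Cu).
So E°(Fe³⁺/Fe²⁺) = E°cell + E°(Cu²⁺/Cu) = +0.430 + (+0.34) = +0.77 V.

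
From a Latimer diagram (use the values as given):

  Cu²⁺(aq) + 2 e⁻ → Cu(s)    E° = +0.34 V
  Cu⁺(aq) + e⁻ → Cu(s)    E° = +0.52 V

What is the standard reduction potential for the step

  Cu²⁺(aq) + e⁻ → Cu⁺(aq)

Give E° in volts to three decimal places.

Sequential free energies add, so n₃E°₃ = n₁E°₁ + n₂E°₂.
With n₃ = 2, and the known step contributing 1×(+0.52) V, the unknown satisfies 1·E° = 2×(+0.34) − 1×(+0.52) = +0.160.
E° = +0.160 / 1 = +0.160 V.

+0.160 V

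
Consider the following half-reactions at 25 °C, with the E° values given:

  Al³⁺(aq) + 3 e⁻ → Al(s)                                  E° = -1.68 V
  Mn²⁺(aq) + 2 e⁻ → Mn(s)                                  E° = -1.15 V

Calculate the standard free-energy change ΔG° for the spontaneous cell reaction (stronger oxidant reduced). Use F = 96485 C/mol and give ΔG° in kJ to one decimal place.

Mn²⁺/Mn (E° = -1.15 V) is the cathode; Al³⁺/Al (E° = -1.68 V) is the anode, so E°cell = +0.53 V.
Balancing electrons gives n = 6 (lcm of 2 and 3).
ΔG° = −nFE° = −(6)(96485)(+0.53) = -306,822 J = -306.8 kJ.

-306.8 kJ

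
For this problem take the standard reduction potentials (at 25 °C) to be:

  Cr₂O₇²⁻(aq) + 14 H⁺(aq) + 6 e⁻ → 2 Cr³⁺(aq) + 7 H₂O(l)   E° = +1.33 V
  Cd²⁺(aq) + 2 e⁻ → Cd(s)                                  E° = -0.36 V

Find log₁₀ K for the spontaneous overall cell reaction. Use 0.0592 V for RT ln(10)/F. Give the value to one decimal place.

Cathode: Cr₂O₇²⁻/Cr³⁺; anode: Cd²⁺/Cd. E°cell = +1.69 V, n = 6.
log K = nE°cell / 0.0592 = (6)(+1.69) / 0.0592 = 171.3.

171.3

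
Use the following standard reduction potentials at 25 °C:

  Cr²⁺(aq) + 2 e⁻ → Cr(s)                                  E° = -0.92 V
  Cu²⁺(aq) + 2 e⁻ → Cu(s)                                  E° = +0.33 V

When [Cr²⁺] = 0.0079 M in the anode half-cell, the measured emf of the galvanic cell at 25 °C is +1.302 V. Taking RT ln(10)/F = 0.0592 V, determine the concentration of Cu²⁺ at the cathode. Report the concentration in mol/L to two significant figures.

Cu²⁺/Cu is the cathode, Cr²⁺/Cr the anode: E°cell = +1.25 V, n = 2.
Overall reaction: Cu²⁺(aq) + Cr(s) → Cu(s) + Cr²⁺(aq); Q = [Cr²⁺]^1/[Cu²⁺]^1.
From E = E° − (0.0592/n) log Q: log Q = (E° − E)·n/0.0592 = (+1.25 − (+1.302))·2/0.0592 = -1.7568.
So 1·log[Cu²⁺] = 1·log(0.0079) − log Q = -2.1024 − (-1.7568) = -0.3456; [Cu²⁺] = 10^(-0.3456) ≈ 0.45 M.

0.45 M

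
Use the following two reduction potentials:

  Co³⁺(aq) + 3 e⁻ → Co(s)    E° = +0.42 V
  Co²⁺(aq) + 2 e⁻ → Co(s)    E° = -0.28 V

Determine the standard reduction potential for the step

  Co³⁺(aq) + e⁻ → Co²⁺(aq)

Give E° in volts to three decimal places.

+1.820 V

Sequential free energies add, so n₃E°₃ = n₁E°₁ + n₂E°₂.
With n₃ = 3, and the known step contributing 2×(-0.28) V, the unknown satisfies 1·E° = 3×(+0.42) − 2×(-0.28) = +1.820.
E° = +1.820 / 1 = +1.820 V.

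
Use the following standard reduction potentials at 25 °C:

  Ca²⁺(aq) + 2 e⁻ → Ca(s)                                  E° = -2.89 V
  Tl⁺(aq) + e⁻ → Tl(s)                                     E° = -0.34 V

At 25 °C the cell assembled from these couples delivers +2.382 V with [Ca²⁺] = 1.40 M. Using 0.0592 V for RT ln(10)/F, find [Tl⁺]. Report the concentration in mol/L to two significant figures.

0.0017 M

Tl⁺/Tl is the cathode, Ca²⁺/Ca the anode: E°cell = +2.55 V, n = 2.
Overall reaction: 2 Tl⁺(aq) + Ca(s) → 2 Tl(s) + Ca²⁺(aq); Q = [Ca²⁺]^1/[Tl⁺]^2.
From E = E° − (0.0592/n) log Q: log Q = (E° − E)·n/0.0592 = (+2.55 − (+2.382))·2/0.0592 = 5.6757.
So 2·log[Tl⁺] = 1·log(1.4) − log Q = 0.1461 − (5.6757) = -5.5296; log[Tl⁺] = -5.5296 / 2 = -2.7648; [Tl⁺] = 10^(-2.7648) ≈ 0.0017 M.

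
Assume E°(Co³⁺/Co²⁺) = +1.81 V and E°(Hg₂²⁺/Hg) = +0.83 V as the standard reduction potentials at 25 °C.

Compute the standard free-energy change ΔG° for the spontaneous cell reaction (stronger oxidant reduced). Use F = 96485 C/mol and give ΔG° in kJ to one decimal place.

Co³⁺/Co²⁺ (E° = +1.81 V) is the cathode; Hg₂²⁺/Hg (E° = +0.83 V) is the anode, so E°cell = +0.98 V.
Balancing electrons gives n = 2 (lcm of 1 and 2).
ΔG° = −nFE° = −(2)(96485)(+0.98) = -189,111 J = -189.1 kJ.

-189.1 kJ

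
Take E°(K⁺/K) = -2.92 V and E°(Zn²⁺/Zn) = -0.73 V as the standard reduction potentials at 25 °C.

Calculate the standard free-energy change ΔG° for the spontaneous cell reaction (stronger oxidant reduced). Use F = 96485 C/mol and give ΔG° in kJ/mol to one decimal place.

Zn²⁺/Zn (E° = -0.73 V) is the cathode; K⁺/K (E° = -2.92 V) is the anode, so E°cell = +2.19 V.
Balancing electrons gives n = 2 (lcm of 2 and 1).
ΔG° = −nFE° = −(2)(96485)(+2.19) = -422,604 J = -422.6 kJ/mol.

-422.6 kJ/mol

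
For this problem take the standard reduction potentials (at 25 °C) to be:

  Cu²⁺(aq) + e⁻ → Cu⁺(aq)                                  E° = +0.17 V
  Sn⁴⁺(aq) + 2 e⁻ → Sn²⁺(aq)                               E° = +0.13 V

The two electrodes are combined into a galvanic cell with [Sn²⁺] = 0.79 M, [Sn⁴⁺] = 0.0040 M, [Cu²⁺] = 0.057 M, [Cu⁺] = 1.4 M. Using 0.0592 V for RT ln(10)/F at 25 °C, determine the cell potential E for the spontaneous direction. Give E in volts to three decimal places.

Cu²⁺/Cu⁺ is the cathode (higher E°), Sn⁴⁺/Sn²⁺ the anode: E°cell = +0.17 − (+0.13) = +0.04 V, n = 2.
Overall: 2 Cu²⁺(aq) + Sn²⁺(aq) → 2 Cu⁺(aq) + Sn⁴⁺(aq)
Q = [Cu⁺]^2·[Sn⁴⁺] / ([Cu²⁺]^2·[Sn²⁺]); log Q = 0.485.
E = E° − (0.0592/n) log Q = +0.04 − (0.0592/2)(0.485) = +0.026 V.

+0.026 V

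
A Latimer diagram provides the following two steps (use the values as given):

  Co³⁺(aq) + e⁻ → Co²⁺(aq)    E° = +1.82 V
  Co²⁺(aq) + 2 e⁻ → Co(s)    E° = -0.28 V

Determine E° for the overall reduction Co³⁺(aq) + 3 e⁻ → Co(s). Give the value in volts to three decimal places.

Adding the free-energy changes (−nFE°) of the two steps gives −n₃FE°₃ = −n₁FE°₁ − n₂FE°₂.
E°₃ = (1×+1.82 + 2×-0.28) / 3 = (+1.260) / 3 = +0.420 V.

+0.420 V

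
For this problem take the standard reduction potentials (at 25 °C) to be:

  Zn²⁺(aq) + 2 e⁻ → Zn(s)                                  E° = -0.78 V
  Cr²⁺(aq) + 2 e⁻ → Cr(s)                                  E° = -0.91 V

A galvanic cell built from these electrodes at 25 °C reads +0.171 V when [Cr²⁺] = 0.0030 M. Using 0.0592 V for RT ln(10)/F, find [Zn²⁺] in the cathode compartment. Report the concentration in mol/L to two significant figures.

0.073 M

Zn²⁺/Zn is the cathode, Cr²⁺/Cr the anode: E°cell = +0.13 V, n = 2.
Overall reaction: Zn²⁺(aq) + Cr(s) → Zn(s) + Cr²⁺(aq); Q = [Cr²⁺]^1/[Zn²⁺]^1.
From E = E° − (0.0592/n) log Q: log Q = (E° − E)·n/0.0592 = (+0.13 − (+0.171))·2/0.0592 = -1.3851.
So 1·log[Zn²⁺] = 1·log(0.003) − log Q = -2.5229 − (-1.3851) = -1.1378; [Zn²⁺] = 10^(-1.1378) ≈ 0.073 M.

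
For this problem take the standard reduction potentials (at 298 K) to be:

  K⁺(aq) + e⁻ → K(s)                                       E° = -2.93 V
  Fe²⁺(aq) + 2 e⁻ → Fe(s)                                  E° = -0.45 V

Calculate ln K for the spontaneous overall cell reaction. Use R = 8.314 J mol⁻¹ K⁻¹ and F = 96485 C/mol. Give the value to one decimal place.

193.2

Cathode: Fe²⁺/Fe; anode: K⁺/K. E°cell = (-0.45) − (-2.93) = +2.48 V, with n = 2.
ΔG° = −nFE° = −RT ln K, so ln K = nFE°/(RT) = (2)(96485)(+2.48) / ((8.314)(298)) = 193.159.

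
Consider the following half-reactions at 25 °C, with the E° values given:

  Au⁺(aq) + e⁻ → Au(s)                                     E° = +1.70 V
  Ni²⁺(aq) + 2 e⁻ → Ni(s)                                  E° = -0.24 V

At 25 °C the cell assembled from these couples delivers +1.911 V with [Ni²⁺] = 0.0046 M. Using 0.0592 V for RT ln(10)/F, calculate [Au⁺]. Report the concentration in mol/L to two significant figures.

0.022 M

Au⁺/Au is the cathode, Ni²⁺/Ni the anode: E°cell = +1.94 V, n = 2.
Overall reaction: 2 Au⁺(aq) + Ni(s) → 2 Au(s) + Ni²⁺(aq); Q = [Ni²⁺]^1/[Au⁺]^2.
From E = E° − (0.0592/n) log Q: log Q = (E° − E)·n/0.0592 = (+1.94 − (+1.911))·2/0.0592 = 0.9797.
So 2·log[Au⁺] = 1·log(0.0046) − log Q = -2.3372 − (0.9797) = -3.3169; log[Au⁺] = -3.3169 / 2 = -1.6584; [Au⁺] = 10^(-1.6584) ≈ 0.022 M.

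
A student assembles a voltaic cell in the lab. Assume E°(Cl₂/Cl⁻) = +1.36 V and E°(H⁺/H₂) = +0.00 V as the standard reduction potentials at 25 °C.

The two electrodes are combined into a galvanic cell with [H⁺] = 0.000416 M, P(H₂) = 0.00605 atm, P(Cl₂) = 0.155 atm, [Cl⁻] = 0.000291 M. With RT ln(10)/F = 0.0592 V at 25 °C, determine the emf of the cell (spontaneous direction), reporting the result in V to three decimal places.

Cl₂/Cl⁻ is the cathode (higher E°), H⁺/H₂ the anode: E°cell = +1.36 − (+0.00) = +1.36 V, n = 2.
Overall: Cl₂(g) + H₂(g) → 2 Cl⁻(aq) + 2 H⁺(aq)
Q = [Cl⁻]^2·[H⁺]^2 / (P(Cl₂)·P(H₂)); log Q = -10.806.
E = E° − (0.0592/n) log Q = +1.36 − (0.0592/2)(-10.806) = +1.680 V.

+1.680 V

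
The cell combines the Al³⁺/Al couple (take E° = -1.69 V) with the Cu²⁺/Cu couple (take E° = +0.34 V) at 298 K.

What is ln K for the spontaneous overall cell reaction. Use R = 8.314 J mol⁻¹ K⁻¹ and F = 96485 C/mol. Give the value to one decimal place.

Cathode: Cu²⁺/Cu; anode: Al³⁺/Al. E°cell = (+0.34) − (-1.69) = +2.03 V, with n = 6.
ΔG° = −nFE° = −RT ln K, so ln K = nFE°/(RT) = (6)(96485)(+2.03) / ((8.314)(298)) = 474.330.

474.3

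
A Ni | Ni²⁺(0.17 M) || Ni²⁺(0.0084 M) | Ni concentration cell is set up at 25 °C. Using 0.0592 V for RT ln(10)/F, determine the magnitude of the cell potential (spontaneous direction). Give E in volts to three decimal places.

+0.039 V

For a concentration cell E°cell = 0. The 0.17 M side is the cathode (reduction is favoured where [Ni²⁺] is higher).
With n = 2, E = −(0.0592/2) log([Ni²⁺]ₐₙ/[Ni²⁺]꜀ₐₜ) = −(0.0592/2) log(0.0084/0.17) = −(0.0592/2)(-1.306) = +0.039 V.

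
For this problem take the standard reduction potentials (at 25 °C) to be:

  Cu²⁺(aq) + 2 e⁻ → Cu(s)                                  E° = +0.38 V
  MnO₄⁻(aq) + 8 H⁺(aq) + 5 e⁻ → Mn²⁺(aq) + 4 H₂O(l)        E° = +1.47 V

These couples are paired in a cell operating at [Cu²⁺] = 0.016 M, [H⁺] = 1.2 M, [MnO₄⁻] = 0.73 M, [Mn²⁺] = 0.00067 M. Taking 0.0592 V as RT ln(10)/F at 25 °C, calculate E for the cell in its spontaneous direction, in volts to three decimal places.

MnO₄⁻/Mn²⁺ is the cathode (higher E°), Cu²⁺/Cu the anode: E°cell = +1.47 − (+0.38) = +1.09 V, n = 10.
Overall: 2 MnO₄⁻(aq) + 16 H⁺(aq) + 5 Cu(s) → 2 Mn²⁺(aq) + 8 H₂O(l) + 5 Cu²⁺(aq)
Q = [Mn²⁺]^2·[Cu²⁺]^5 / ([MnO₄⁻]^2·[H⁺]^16); log Q = -16.321.
E = E° − (0.0592/n) log Q = +1.09 − (0.0592/10)(-16.321) = +1.187 V.

+1.187 V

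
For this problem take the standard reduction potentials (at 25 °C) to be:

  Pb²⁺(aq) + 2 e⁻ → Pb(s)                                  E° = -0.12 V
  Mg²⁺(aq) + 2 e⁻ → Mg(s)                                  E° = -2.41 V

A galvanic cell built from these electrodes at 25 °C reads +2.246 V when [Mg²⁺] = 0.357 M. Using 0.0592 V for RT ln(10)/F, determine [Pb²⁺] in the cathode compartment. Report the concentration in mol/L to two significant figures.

Pb²⁺/Pb is the cathode, Mg²⁺/Mg the anode: E°cell = +2.29 V, n = 2.
Overall reaction: Pb²⁺(aq) + Mg(s) → Pb(s) + Mg²⁺(aq); Q = [Mg²⁺]^1/[Pb²⁺]^1.
From E = E° − (0.0592/n) log Q: log Q = (E° − E)·n/0.0592 = (+2.29 − (+2.246))·2/0.0592 = 1.4865.
So 1·log[Pb²⁺] = 1·log(0.357) − log Q = -0.4473 − (1.4865) = -1.9338; [Pb²⁺] = 10^(-1.9338) ≈ 0.012 M.

0.012 M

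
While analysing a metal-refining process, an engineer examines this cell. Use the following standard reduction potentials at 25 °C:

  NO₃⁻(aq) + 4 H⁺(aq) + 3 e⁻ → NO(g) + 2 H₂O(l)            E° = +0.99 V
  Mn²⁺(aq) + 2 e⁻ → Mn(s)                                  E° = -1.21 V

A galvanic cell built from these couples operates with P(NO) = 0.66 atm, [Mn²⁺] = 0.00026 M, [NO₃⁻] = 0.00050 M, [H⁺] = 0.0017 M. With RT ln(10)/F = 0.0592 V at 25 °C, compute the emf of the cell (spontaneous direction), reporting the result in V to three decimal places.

+2.026 V

NO₃⁻/NO is the cathode (higher E°), Mn²⁺/Mn the anode: E°cell = +0.99 − (-1.21) = +2.20 V, n = 6.
Overall: 2 NO₃⁻(aq) + 8 H⁺(aq) + 3 Mn(s) → 2 NO(g) + 4 H₂O(l) + 3 Mn²⁺(aq)
Q = P(NO)^2·[Mn²⁺]^3 / ([NO₃⁻]^2·[H⁺]^8); log Q = 17.642.
E = E° − (0.0592/n) log Q = +2.20 − (0.0592/6)(17.642) = +2.026 V.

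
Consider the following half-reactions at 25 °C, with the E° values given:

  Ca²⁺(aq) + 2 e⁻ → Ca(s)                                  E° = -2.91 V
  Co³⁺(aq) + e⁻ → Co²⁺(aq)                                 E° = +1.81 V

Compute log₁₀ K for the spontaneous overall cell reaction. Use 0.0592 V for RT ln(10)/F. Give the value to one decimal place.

159.5

Cathode: Co³⁺/Co²⁺; anode: Ca²⁺/Ca. E°cell = +4.72 V, n = 2.
log K = nE°cell / 0.0592 = (2)(+4.72) / 0.0592 = 159.5.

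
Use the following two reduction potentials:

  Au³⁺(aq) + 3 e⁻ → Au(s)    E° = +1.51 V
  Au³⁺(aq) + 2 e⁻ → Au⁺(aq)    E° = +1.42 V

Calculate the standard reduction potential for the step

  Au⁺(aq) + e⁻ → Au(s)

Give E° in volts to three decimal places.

+1.690 V

Sequential free energies add, so n₃E°₃ = n₁E°₁ + n₂E°₂.
With n₃ = 3, and the known step contributing 2×(+1.42) V, the unknown satisfies 1·E° = 3×(+1.51) − 2×(+1.42) = +1.690.
E° = +1.690 / 1 = +1.690 V.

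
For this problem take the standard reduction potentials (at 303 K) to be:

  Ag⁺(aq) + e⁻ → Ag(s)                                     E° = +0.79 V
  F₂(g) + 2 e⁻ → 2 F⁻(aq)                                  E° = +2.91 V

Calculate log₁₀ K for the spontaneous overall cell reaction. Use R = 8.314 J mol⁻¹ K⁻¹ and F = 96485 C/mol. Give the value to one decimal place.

70.5

Cathode: F₂/F⁻; anode: Ag⁺/Ag. E°cell = (+2.91) − (+0.79) = +2.12 V, with n = 2.
ΔG° = −nFE° = −RT ln K, so ln K = nFE°/(RT) = (2)(96485)(+2.12) / ((8.314)(303)) = 162.395.
log₁₀ K = 162.395 / ln 10 = 70.5.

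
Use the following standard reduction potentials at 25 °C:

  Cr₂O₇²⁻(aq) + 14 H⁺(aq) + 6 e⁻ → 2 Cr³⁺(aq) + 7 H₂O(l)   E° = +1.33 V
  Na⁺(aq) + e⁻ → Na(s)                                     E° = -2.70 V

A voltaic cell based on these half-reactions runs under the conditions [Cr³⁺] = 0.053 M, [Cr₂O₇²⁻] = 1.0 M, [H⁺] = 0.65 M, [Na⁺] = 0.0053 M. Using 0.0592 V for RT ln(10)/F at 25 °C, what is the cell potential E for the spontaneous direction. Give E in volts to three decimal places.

Cr₂O₇²⁻/Cr³⁺ is the cathode (higher E°), Na⁺/Na the anode: E°cell = +1.33 − (-2.70) = +4.03 V, n = 6.
Overall: Cr₂O₇²⁻(aq) + 14 H⁺(aq) + 6 Na(s) → 2 Cr³⁺(aq) + 7 H₂O(l) + 6 Na⁺(aq)
Q = [Cr³⁺]^2·[Na⁺]^6 / ([Cr₂O₇²⁻]·[H⁺]^14); log Q = -13.587.
E = E° − (0.0592/n) log Q = +4.03 − (0.0592/6)(-13.587) = +4.164 V.

+4.164 V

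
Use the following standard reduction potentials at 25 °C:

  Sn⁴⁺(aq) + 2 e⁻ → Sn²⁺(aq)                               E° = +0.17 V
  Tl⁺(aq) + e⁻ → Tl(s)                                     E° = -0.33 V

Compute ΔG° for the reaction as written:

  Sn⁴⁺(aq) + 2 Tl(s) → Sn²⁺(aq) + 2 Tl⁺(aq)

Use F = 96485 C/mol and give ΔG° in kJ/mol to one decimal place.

As written, Sn⁴⁺/Sn²⁺ is reduced (cathode) and Tl⁺/Tl is oxidised (anode), so E°cell = (+0.17) − (-0.33) = +0.50 V.
Balancing electrons gives n = 2.
ΔG° = −nFE° = −(2)(96485)(+0.50) = -96,485 J = -96.5 kJ/mol.

-96.5 kJ/mol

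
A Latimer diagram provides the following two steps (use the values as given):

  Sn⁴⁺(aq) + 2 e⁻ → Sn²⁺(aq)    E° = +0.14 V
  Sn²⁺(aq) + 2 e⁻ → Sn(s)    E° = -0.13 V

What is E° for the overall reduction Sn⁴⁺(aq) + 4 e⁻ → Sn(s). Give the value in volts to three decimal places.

+0.005 V

Standard free energies of sequential steps add: ΔG°₃ = ΔG°₁ + ΔG°₂, so n₃E°₃ = n₁E°₁ + n₂E°₂.
E°₃ = (2×+0.14 + 2×-0.13) / 4 = (+0.020) / 4 = +0.005 V.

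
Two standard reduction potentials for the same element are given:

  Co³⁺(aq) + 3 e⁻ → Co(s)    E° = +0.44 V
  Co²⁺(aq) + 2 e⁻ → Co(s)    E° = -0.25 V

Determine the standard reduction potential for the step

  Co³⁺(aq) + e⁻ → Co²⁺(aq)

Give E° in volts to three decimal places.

+1.820 V

Sequential free energies add, so n₃E°₃ = n₁E°₁ + n₂E°₂.
With n₃ = 3, and the known step contributing 2×(-0.25) V, the unknown satisfies 1·E° = 3×(+0.44) − 2×(-0.25) = +1.820.
E° = +1.820 / 1 = +1.820 V.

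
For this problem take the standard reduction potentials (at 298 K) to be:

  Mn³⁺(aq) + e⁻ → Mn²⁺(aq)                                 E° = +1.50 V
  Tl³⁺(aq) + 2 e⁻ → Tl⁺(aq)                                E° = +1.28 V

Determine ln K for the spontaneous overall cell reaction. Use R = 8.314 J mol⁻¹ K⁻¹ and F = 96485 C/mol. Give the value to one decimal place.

17.1

Cathode: Mn³⁺/Mn²⁺; anode: Tl³⁺/Tl⁺. E°cell = (+1.50) − (+1.28) = +0.22 V, with n = 2.
ΔG° = −nFE° = −RT ln K, so ln K = nFE°/(RT) = (2)(96485)(+0.22) / ((8.314)(298)) = 17.135.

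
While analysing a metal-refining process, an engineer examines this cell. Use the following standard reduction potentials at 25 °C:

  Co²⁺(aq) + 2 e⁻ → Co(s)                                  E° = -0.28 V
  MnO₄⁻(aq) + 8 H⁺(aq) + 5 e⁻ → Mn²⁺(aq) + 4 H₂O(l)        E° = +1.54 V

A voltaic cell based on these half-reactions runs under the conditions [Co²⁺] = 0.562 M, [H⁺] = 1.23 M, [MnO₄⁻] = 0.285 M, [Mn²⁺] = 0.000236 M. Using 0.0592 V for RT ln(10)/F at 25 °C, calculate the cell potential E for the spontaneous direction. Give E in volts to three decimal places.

MnO₄⁻/Mn²⁺ is the cathode (higher E°), Co²⁺/Co the anode: E°cell = +1.54 − (-0.28) = +1.82 V, n = 10.
Overall: 2 MnO₄⁻(aq) + 16 H⁺(aq) + 5 Co(s) → 2 Mn²⁺(aq) + 8 H₂O(l) + 5 Co²⁺(aq)
Q = [Mn²⁺]^2·[Co²⁺]^5 / ([MnO₄⁻]^2·[H⁺]^16); log Q = -8.854.
E = E° − (0.0592/n) log Q = +1.82 − (0.0592/10)(-8.854) = +1.872 V.

+1.872 V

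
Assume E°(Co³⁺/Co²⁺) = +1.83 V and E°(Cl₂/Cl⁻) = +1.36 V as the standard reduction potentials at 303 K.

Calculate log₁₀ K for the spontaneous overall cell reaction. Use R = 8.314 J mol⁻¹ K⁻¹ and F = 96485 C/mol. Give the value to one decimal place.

15.6

Cathode: Co³⁺/Co²⁺; anode: Cl₂/Cl⁻. E°cell = (+1.83) − (+1.36) = +0.47 V, with n = 2.
ΔG° = −nFE° = −RT ln K, so ln K = nFE°/(RT) = (2)(96485)(+0.47) / ((8.314)(303)) = 36.003.
log₁₀ K = 36.003 / ln 10 = 15.6.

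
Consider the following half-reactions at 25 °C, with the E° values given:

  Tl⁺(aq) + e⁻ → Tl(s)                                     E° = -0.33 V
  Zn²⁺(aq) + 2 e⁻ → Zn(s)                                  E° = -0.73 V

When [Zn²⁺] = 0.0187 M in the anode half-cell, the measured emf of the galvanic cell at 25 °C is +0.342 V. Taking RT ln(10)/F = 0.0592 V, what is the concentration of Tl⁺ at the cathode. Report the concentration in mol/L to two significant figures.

Tl⁺/Tl is the cathode, Zn²⁺/Zn the anode: E°cell = +0.40 V, n = 2.
Overall reaction: 2 Tl⁺(aq) + Zn(s) → 2 Tl(s) + Zn²⁺(aq); Q = [Zn²⁺]^1/[Tl⁺]^2.
From E = E° − (0.0592/n) log Q: log Q = (E° − E)·n/0.0592 = (+0.40 − (+0.342))·2/0.0592 = 1.9595.
So 2·log[Tl⁺] = 1·log(0.0187) − log Q = -1.7282 − (1.9595) = -3.6877; log[Tl⁺] = -3.6877 / 2 = -1.8438; [Tl⁺] = 10^(-1.8438) ≈ 0.014 M.

0.014 M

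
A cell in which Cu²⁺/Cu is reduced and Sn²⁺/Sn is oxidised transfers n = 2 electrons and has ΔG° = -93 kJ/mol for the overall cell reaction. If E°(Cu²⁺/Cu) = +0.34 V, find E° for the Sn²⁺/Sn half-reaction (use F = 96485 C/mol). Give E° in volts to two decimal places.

-0.14 V

E°cell = −ΔG°/(nF) = −(-93×10³)/((2)(96485)) = +0.482 V.
Since Cu²⁺/Cu is the cathode and Sn²⁺/Sn the anode, E°cell = E°(Cu²⁺/Cu) − E°(Sn²⁺/Sn).
So E°(Sn²⁺/Sn) = E°(Cu²⁺/Cu) − E°cell = (+0.34) − (+0.482) = -0.14 V.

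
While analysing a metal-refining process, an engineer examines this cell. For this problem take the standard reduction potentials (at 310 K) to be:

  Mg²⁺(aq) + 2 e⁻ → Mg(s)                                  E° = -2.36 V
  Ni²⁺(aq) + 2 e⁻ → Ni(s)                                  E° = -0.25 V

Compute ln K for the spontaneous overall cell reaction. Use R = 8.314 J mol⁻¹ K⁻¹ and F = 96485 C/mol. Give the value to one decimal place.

158.0

Cathode: Ni²⁺/Ni; anode: Mg²⁺/Mg. E°cell = (-0.25) − (-2.36) = +2.11 V, with n = 2.
ΔG° = −nFE° = −RT ln K, so ln K = nFE°/(RT) = (2)(96485)(+2.11) / ((8.314)(310)) = 157.979.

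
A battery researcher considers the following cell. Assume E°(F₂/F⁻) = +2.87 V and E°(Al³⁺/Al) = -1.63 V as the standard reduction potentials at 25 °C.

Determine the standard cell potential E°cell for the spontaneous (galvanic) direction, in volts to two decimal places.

The F₂/F⁻ couple has the higher reduction potential, so it is the cathode; Al³⁺/Al is oxidised at the anode.
E°cell = E°(cathode) − E°(anode) = (+2.87) − (-1.63) = +4.50 V.

+4.50 V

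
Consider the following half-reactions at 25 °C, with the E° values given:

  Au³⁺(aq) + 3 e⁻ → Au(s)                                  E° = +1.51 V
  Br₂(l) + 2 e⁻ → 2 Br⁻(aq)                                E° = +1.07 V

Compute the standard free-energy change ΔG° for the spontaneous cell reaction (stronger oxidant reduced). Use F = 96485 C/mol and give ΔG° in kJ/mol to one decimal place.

Au³⁺/Au (E° = +1.51 V) is the cathode; Br₂/Br⁻ (E° = +1.07 V) is the anode, so E°cell = +0.44 V.
Balancing electrons gives n = 6 (lcm of 3 and 2).
ΔG° = −nFE° = −(6)(96485)(+0.44) = -254,720 J = -254.7 kJ/mol.

-254.7 kJ/mol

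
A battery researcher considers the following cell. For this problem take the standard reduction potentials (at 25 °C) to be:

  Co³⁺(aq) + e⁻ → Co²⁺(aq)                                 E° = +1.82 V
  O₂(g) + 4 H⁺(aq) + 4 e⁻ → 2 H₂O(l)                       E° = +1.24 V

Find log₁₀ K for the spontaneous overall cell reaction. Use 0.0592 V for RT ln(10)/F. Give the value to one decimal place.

39.2

Cathode: Co³⁺/Co²⁺; anode: O₂/H₂O. E°cell = +0.58 V, n = 4.
log K = nE°cell / 0.0592 = (4)(+0.58) / 0.0592 = 39.2.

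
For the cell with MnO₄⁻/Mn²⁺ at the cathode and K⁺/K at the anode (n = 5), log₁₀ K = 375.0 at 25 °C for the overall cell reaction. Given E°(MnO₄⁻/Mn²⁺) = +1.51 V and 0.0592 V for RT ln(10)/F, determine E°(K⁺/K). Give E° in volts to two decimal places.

E°cell = (0.0592/n)·log K = (0.0592/5)(375.0) = +4.440 V.
Since MnO₄⁻/Mn²⁺ is the cathode and K⁺/K the anode, E°cell = E°(MnO₄⁻/Mn²⁺) − E°(K⁺/K).
So E°(K⁺/K) = E°(MnO₄⁻/Mn²⁺) − E°cell = (+1.51) − (+4.440) = -2.93 V.

-2.93 V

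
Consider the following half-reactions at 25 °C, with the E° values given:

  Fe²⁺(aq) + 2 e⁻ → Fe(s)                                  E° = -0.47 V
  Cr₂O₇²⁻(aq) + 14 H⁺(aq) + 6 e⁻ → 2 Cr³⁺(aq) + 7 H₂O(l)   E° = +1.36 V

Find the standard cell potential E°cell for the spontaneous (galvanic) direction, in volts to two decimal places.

The Cr₂O₇²⁻/Cr³⁺ couple has the higher reduction potential, so it is the cathode; Fe²⁺/Fe is oxidised at the anode.
E°cell = E°(cathode) − E°(anode) = (+1.36) − (-0.47) = +1.83 V.
Since E°cell > 0, the reaction is spontaneous under standard conditions.

+1.83 V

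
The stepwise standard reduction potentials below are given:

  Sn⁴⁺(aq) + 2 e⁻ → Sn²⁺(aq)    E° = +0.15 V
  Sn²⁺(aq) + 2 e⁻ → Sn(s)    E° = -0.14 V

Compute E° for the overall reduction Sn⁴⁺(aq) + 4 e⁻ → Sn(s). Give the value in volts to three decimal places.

Since ΔG° = −nFE° is additive over sequential reductions, n₃E°₃ = n₁E°₁ + n₂E°₂.
E°₃ = (2×+0.15 + 2×-0.14) / 4 = (+0.020) / 4 = +0.005 V.

+0.005 V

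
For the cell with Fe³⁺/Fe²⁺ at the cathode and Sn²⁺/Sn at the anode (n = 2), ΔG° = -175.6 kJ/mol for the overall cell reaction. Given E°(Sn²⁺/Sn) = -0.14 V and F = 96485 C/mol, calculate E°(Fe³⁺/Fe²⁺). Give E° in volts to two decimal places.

+0.77 V

E°cell = −ΔG°/(nF) = −(-175.6×10³)/((2)(96485)) = +0.910 V.
Since Fe³⁺/Fe²⁺ is the cathode and Sn²⁺/Sn the anode, E°cell = E°(Fe³⁺/Fe²⁺) − E°(Sn²⁺/Sn).
So E°(Fe³⁺/Fe²⁺) = E°cell + E°(Sn²⁺/Sn) = +0.910 + (-0.14) = +0.77 V.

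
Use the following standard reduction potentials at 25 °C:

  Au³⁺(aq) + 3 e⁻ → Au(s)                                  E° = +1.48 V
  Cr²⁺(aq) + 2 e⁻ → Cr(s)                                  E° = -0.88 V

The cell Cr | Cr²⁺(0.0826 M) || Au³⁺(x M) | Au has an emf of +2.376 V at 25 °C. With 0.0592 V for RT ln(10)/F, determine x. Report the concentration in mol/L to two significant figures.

Au³⁺/Au is the cathode, Cr²⁺/Cr the anode: E°cell = +2.36 V, n = 6.
Overall reaction: 2 Au³⁺(aq) + 3 Cr(s) → 2 Au(s) + 3 Cr²⁺(aq); Q = [Cr²⁺]^3/[Au³⁺]^2.
From E = E° − (0.0592/n) log Q: log Q = (E° − E)·n/0.0592 = (+2.36 − (+2.376))·6/0.0592 = -1.6216.
So 2·log[Au³⁺] = 3·log(0.0826) − log Q = -3.2491 − (-1.6216) = -1.6275; log[Au³⁺] = -1.6275 / 2 = -0.8137; [Au³⁺] = 10^(-0.8137) ≈ 0.15 M.

0.15 M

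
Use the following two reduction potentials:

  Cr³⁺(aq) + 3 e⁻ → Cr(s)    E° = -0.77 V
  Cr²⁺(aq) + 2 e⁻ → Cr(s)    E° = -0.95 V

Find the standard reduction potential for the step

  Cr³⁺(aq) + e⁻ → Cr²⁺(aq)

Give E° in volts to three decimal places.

Sequential free energies add, so n₃E°₃ = n₁E°₁ + n₂E°₂.
With n₃ = 3, and the known step contributing 2×(-0.95) V, the unknown satisfies 1·E° = 3×(-0.77) − 2×(-0.95) = -0.410.
E° = -0.410 / 1 = -0.410 V.

-0.410 V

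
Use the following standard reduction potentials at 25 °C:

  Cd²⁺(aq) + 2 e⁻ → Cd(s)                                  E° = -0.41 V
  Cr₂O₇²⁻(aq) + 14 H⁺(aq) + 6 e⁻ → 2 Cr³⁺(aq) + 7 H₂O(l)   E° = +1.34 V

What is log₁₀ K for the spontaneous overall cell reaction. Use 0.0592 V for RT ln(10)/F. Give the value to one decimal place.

Cathode: Cr₂O₇²⁻/Cr³⁺; anode: Cd²⁺/Cd. E°cell = +1.75 V, n = 6.
log K = nE°cell / 0.0592 = (6)(+1.75) / 0.0592 = 177.4.

177.4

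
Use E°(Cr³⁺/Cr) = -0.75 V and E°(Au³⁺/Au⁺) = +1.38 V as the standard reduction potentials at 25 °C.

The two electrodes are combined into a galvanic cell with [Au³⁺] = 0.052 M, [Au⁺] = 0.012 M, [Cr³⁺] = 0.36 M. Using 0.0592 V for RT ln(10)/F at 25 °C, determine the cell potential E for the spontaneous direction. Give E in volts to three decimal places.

Au³⁺/Au⁺ is the cathode (higher E°), Cr³⁺/Cr the anode: E°cell = +1.38 − (-0.75) = +2.13 V, n = 6.
Overall: 3 Au³⁺(aq) + 2 Cr(s) → 3 Au⁺(aq) + 2 Cr³⁺(aq)
Q = [Au⁺]^3·[Cr³⁺]^2 / ([Au³⁺]^3); log Q = -2.798.
E = E° − (0.0592/n) log Q = +2.13 − (0.0592/6)(-2.798) = +2.158 V.

+2.158 V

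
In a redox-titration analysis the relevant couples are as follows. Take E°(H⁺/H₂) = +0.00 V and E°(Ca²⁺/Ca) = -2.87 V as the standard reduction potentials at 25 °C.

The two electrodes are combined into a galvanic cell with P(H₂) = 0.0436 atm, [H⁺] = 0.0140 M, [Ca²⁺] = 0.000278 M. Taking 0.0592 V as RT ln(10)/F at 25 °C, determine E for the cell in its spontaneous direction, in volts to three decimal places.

+2.906 V

H⁺/H₂ is the cathode (higher E°), Ca²⁺/Ca the anode: E°cell = +0.00 − (-2.87) = +2.87 V, n = 2.
Overall: 2 H⁺(aq) + Ca(s) → H₂(g) + Ca²⁺(aq)
Q = P(H₂)·[Ca²⁺] / ([H⁺]^2); log Q = -1.209.
E = E° − (0.0592/n) log Q = +2.87 − (0.0592/2)(-1.209) = +2.906 V.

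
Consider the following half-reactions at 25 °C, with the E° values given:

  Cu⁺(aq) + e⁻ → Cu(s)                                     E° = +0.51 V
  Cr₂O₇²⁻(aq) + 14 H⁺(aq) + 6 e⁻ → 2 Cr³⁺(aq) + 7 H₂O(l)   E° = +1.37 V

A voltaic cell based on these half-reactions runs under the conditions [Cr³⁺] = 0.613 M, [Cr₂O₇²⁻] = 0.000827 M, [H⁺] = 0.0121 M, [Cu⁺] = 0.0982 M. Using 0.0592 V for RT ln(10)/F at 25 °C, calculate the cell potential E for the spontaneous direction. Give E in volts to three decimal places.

Cr₂O₇²⁻/Cr³⁺ is the cathode (higher E°), Cu⁺/Cu the anode: E°cell = +1.37 − (+0.51) = +0.86 V, n = 6.
Overall: Cr₂O₇²⁻(aq) + 14 H⁺(aq) + 6 Cu(s) → 2 Cr³⁺(aq) + 7 H₂O(l) + 6 Cu⁺(aq)
Q = [Cr³⁺]^2·[Cu⁺]^6 / ([Cr₂O₇²⁻]·[H⁺]^14); log Q = 23.451.
E = E° − (0.0592/n) log Q = +0.86 − (0.0592/6)(23.451) = +0.629 V.

+0.629 V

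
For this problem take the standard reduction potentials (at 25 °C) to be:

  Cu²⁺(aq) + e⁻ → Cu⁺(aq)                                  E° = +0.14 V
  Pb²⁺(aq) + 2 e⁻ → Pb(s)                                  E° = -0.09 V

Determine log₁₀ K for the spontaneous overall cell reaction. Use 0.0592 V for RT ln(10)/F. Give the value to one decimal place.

Cathode: Cu²⁺/Cu⁺; anode: Pb²⁺/Pb. E°cell = +0.23 V, n = 2.
log K = nE°cell / 0.0592 = (2)(+0.23) / 0.0592 = 7.8.

7.8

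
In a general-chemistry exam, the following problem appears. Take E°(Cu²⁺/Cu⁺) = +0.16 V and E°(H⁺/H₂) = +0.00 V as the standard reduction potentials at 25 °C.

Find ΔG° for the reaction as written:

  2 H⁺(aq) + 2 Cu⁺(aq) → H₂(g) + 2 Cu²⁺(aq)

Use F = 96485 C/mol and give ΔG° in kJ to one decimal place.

As written, H⁺/H₂ is reduced (cathode) and Cu²⁺/Cu⁺ is oxidised (anode), so E°cell = (+0.00) − (+0.16) = -0.16 V.
Balancing electrons gives n = 2.
ΔG° = −nFE° = −(2)(96485)(-0.16) = 30,875 J = +30.9 kJ.

+30.9 kJ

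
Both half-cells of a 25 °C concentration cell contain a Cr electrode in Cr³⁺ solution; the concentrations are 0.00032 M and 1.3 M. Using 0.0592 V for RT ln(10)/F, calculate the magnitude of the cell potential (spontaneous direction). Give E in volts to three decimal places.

+0.071 V

For a concentration cell E°cell = 0. The 1.3 M side is the cathode (reduction is favoured where [Cr³⁺] is higher).
With n = 3, E = −(0.0592/3) log([Cr³⁺]ₐₙ/[Cr³⁺]꜀ₐₜ) = −(0.0592/3) log(0.00032/1.3) = −(0.0592/3)(-3.609) = +0.071 V.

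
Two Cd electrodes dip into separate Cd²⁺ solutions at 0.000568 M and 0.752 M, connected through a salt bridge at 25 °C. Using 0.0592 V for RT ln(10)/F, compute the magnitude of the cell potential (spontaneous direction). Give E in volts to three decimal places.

+0.092 V

For a concentration cell E°cell = 0. The 0.752 M side is the cathode (reduction is favoured where [Cd²⁺] is higher).
With n = 2, E = −(0.0592/2) log([Cd²⁺]ₐₙ/[Cd²⁺]꜀ₐₜ) = −(0.0592/2) log(0.000568/0.752) = −(0.0592/2)(-3.122) = +0.092 V.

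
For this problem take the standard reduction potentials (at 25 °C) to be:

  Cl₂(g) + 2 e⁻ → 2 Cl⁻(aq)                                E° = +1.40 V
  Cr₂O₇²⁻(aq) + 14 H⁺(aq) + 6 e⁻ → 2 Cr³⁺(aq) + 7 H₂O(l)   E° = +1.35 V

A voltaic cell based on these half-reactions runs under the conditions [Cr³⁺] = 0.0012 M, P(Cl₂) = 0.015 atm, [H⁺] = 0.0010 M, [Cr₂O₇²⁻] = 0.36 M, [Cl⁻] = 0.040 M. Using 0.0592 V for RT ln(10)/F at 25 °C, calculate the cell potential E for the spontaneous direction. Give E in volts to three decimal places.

Cl₂/Cl⁻ is the cathode (higher E°), Cr₂O₇²⁻/Cr³⁺ the anode: E°cell = +1.40 − (+1.35) = +0.05 V, n = 6.
Overall: 3 Cl₂(g) + 2 Cr³⁺(aq) + 7 H₂O(l) → 6 Cl⁻(aq) + Cr₂O₇²⁻(aq) + 14 H⁺(aq)
Q = [Cl⁻]^6·[Cr₂O₇²⁻]·[H⁺]^14 / (P(Cl₂)^3·[Cr³⁺]^2); log Q = -39.518.
E = E° − (0.0592/n) log Q = +0.05 − (0.0592/6)(-39.518) = +0.440 V.

+0.440 V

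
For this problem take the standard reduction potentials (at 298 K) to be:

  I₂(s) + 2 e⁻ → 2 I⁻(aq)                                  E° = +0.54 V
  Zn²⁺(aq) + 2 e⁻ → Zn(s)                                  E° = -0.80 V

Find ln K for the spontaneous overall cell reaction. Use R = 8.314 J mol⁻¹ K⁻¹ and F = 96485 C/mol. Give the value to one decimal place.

Cathode: I₂/I⁻; anode: Zn²⁺/Zn. E°cell = (+0.54) − (-0.80) = +1.34 V, with n = 2.
ΔG° = −nFE° = −RT ln K, so ln K = nFE°/(RT) = (2)(96485)(+1.34) / ((8.314)(298)) = 104.368.

104.4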